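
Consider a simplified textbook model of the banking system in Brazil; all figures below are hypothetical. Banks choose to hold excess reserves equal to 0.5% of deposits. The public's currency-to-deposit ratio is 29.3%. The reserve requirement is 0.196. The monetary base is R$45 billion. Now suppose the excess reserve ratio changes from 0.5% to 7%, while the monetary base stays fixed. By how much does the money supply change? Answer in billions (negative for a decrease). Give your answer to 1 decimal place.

Initially m₁ = (1 + 0.293) / (0.196 + 0.005 + 0.293) ≈ 2.6174, so M₁ = 2.6174 × 45 = 117.783 billion.
After the change m₂ = (1 + 0.293) / (0.196 + 0.07 + 0.293) ≈ 2.3131, so M₂ = 2.3131 × 45 = 104.0895 billion.
ΔM = M₂ − M₁ = 104.0895 − 117.783 = -13.6935 billion.

-13.7 billion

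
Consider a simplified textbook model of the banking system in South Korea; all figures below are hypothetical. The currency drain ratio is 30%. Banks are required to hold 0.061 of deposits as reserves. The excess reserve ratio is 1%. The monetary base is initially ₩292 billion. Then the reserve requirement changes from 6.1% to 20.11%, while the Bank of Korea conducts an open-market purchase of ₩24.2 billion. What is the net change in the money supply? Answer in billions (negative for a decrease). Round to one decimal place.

Before: m₁ = (1 + 0.3) / (0.061 + 0.01 + 0.3) ≈ 3.50404, MB₁ = 292, so M₁ = 3.50404 × 292 ≈ 1023.1797 billion.
After: m₂ = (1 + 0.3) / (0.2011 + 0.01 + 0.3) ≈ 2.54353, MB₂ = 292 + 24.2 = 316.2, so M₂ = 2.54353 × 316.2 ≈ 804.2642 billion.
ΔM = M₂ − M₁ = 804.2642 − 1023.1797 = -218.9155 billion.

-218.9 billion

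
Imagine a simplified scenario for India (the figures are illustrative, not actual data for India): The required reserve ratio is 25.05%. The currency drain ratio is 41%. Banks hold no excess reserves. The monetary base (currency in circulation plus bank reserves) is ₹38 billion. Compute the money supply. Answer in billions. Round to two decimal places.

The money multiplier is m = (1 + c) / (rr + c) = (1 + 0.41) / (0.2505 + 0.41) ≈ 2.13475.
So M = m × MB = 2.13475 × 38 = 81.1205 billion.

₹81.12 billion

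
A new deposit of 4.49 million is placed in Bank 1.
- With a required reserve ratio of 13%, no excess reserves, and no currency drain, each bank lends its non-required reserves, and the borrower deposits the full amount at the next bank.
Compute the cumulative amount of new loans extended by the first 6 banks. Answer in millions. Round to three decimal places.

17.019 million

Bank i lends (1 − rr)^i of the original deposit: Bank 1 lends 4.49·0.8700 = 3.9063, Bank 2 lends 4.49·0.8700² ≈ 3.3985, and so on.
Summing a geometric series: total = 4.49·[0.8700·(1 − 0.8700^6) / (1 − 0.8700)] ≈ 17.0187 million.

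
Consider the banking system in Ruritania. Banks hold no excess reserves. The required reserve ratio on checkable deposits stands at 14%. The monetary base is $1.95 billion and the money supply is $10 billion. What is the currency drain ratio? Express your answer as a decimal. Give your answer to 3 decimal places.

0.068

Using m = M/MB = 10/1.95 ≈ 5.128205. From m = (1 + c)/(c + rr + e), rearranging gives 1 + c = m·(c + rr + e), so c·(1 − m) = m·(rr + e) − 1.
Hence c = [m·(rr + e) − 1]/(1 − m) = [5.128205 × (0.14 + 0) − 1] / (1 − 5.128205) ≈ 0.068323.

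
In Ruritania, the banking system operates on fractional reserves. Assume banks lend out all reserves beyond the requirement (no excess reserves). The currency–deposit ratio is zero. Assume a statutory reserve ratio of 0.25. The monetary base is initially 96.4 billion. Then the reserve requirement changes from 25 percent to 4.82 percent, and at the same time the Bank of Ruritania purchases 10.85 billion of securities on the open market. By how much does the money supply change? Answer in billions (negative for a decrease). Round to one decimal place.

1839.5 billion

Before: m₁ = 1 / (0.25) = 4, MB₁ = 96.4, so M₁ = 4 × 96.4 = 385.6 billion.
After: m₂ = 1 / (0.0482) ≈ 20.74689, MB₂ = 96.4 + 10.85 = 107.25, so M₂ = 20.74689 × 107.25 ≈ 2225.104 billion.
ΔM = M₂ − M₁ = 2225.104 − 385.6 = 1839.504 billion.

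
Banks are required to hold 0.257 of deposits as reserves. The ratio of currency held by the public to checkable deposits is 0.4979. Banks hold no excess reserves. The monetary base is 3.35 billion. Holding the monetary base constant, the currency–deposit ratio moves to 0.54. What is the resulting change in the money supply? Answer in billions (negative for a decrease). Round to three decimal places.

-0.174 billion

Initially m₁ = (1 + 0.4979) / (0.257 + 0.4979) ≈ 1.98424, so M₁ = 1.98424 × 3.35 ≈ 6.6472 billion.
After the change m₂ = (1 + 0.54) / (0.257 + 0.54) ≈ 1.93225, so M₂ = 1.93225 × 3.35 ≈ 6.473 billion.
ΔM = M₂ − M₁ = 6.473 − 6.6472 = -0.1742 billion.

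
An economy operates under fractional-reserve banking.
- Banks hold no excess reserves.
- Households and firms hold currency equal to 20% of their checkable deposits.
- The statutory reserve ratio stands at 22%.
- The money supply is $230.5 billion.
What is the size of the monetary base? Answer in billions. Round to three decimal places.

$80.675 billion

The money multiplier is m = (1 + c) / (rr + c) = (1 + 0.2) / (0.22 + 0.2) ≈ 2.8571429.
MB = M / m = 230.5 / 2.8571429 ≈ 80.675 billion.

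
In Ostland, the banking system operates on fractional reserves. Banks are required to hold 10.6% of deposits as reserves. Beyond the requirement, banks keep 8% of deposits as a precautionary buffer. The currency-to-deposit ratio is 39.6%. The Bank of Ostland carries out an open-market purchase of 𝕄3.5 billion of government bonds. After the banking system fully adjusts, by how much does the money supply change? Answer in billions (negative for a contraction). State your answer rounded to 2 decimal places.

The money multiplier is m = (1 + c) / (rr + e + c) = (1 + 0.396) / (0.106 + 0.08 + 0.396) ≈ 2.3986.
The purchase adds 3.5 billion of base, so ΔM = m × ΔMB = 2.3986 × (+3.5) = 8.3951 billion.

𝕄8.40 billion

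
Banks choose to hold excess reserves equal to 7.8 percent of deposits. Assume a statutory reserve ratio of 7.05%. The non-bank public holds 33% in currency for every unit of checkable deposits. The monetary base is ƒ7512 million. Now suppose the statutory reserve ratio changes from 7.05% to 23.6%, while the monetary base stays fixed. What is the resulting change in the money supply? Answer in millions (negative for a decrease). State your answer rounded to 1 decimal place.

-5365.8 million

Initially m₁ = (1 + 0.33) / (0.0705 + 0.078 + 0.33) ≈ 2.779519, so M₁ = 2.779519 × 7512 ≈ 20879.7467 million.
After the change m₂ = (1 + 0.33) / (0.236 + 0.078 + 0.33) ≈ 2.065217, so M₂ = 2.065217 × 7512 ≈ 15513.9101 million.
ΔM = M₂ − M₁ = 15513.9101 − 20879.7467 = -5365.8366 million.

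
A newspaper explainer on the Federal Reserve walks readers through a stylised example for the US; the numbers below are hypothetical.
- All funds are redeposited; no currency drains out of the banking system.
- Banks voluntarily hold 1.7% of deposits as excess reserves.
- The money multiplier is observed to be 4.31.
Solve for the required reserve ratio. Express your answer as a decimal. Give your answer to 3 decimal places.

0.215

Using m = 4.31. Since m = (1 + c)/(c + rr + e), the denominator satisfies c + rr + e = (1 + c)/m = (1 + 0) / 4.31 ≈ 0.232019.
With c = 0 and e = 0.017, the required reserve ratio is 0.232019 − 0 − 0.017 = 0.215019.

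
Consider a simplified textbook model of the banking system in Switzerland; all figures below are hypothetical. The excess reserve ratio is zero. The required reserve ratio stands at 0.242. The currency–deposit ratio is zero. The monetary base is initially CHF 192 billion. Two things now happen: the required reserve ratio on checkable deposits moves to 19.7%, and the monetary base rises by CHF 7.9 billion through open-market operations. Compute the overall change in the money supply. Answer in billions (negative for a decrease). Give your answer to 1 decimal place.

CHF 221.3 billion

Before: m₁ = 1 / (0.242) ≈ 4.13223, MB₁ = 192, so M₁ = 4.13223 × 192 ≈ 793.3882 billion.
After: m₂ = 1 / (0.197) ≈ 5.07614, MB₂ = 192 + 7.9 = 199.9, so M₂ = 5.07614 × 199.9 ≈ 1014.7204 billion.
ΔM = M₂ − M₁ = 1014.7204 − 793.3882 = 221.3322 billion.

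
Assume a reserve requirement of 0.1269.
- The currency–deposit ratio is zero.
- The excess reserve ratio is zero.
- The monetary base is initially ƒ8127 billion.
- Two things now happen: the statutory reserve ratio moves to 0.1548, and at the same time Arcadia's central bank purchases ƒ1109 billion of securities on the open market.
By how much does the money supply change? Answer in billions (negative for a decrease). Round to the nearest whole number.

Before: m₁ = 1 / (0.1269) ≈ 7.88022, MB₁ = 8127, so M₁ = 7.88022 × 8127 ≈ 64042.5479 billion.
After: m₂ = 1 / (0.1548) ≈ 6.45995, MB₂ = 8127 + 1109 = 9236, so M₂ = 6.45995 × 9236 = 59664.0982 billion.
ΔM = M₂ − M₁ = 59664.0982 − 64042.5479 = -4378.4497 billion.

-4378 billion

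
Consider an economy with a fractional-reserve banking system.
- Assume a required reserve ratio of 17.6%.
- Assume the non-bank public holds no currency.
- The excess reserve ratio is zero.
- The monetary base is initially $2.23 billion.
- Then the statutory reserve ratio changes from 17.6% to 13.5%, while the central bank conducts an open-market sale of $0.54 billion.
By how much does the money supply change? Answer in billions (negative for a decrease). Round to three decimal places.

-0.152 billion

Before: m₁ = 1 / (0.176) ≈ 5.68182, MB₁ = 2.23, so M₁ = 5.68182 × 2.23 ≈ 12.6705 billion.
After: m₂ = 1 / (0.135) ≈ 7.40741, MB₂ = 2.23 − 0.54 = 1.69, so M₂ = 7.40741 × 1.69 ≈ 12.5185 billion.
ΔM = M₂ − M₁ = 12.5185 − 12.6705 = -0.152 billion.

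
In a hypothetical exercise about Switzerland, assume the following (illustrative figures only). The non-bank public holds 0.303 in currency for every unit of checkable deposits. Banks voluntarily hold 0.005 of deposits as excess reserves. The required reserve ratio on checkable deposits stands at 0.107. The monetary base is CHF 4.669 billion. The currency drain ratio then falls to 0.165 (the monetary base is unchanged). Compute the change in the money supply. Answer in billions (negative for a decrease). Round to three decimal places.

Initially m₁ = (1 + 0.303) / (0.107 + 0.005 + 0.303) ≈ 3.13976, so M₁ = 3.13976 × 4.669 ≈ 14.6595 billion.
After the change m₂ = (1 + 0.165) / (0.107 + 0.005 + 0.165) ≈ 4.20578, so M₂ = 4.20578 × 4.669 ≈ 19.6368 billion.
ΔM = M₂ − M₁ = 19.6368 − 14.6595 = 4.9773 billion.

CHF 4.977 billion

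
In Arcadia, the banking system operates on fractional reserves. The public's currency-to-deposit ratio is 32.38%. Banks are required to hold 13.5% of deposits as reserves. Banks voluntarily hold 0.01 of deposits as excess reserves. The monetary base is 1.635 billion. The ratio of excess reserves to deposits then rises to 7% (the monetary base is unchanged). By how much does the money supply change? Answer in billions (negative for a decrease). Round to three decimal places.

-0.524 billion

Initially m₁ = (1 + 0.3238) / (0.135 + 0.01 + 0.3238) ≈ 2.82381, so M₁ = 2.82381 × 1.635 ≈ 4.6169 billion.
After the change m₂ = (1 + 0.3238) / (0.135 + 0.07 + 0.3238) ≈ 2.50340, so M₂ = 2.50340 × 1.635 ≈ 4.0931 billion.
ΔM = M₂ − M₁ = 4.0931 − 4.6169 = -0.5238 billion.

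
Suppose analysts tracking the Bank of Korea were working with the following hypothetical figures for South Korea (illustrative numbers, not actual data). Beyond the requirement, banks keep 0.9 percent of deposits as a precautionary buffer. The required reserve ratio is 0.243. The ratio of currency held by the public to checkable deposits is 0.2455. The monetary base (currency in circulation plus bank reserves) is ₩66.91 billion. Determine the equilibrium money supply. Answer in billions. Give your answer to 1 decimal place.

The money multiplier is m = (1 + c) / (rr + e + c) = (1 + 0.2455) / (0.243 + 0.009 + 0.2455) ≈ 2.5035.
So M = m × MB = 2.5035 × 66.91 ≈ 167.5092 billion.

₩167.5 billion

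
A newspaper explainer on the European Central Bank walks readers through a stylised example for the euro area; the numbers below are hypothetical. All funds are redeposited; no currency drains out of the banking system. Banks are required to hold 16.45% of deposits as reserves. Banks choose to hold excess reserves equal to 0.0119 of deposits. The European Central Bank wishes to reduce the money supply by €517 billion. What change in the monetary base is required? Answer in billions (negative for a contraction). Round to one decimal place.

-91.2 billion

The money multiplier is m = 1 / (rr + e) = 1 / (0.1645 + 0.0119) ≈ 5.66893.
ΔMB = ΔM / m = (−517) / 5.66893 ≈ -91.1989 billion.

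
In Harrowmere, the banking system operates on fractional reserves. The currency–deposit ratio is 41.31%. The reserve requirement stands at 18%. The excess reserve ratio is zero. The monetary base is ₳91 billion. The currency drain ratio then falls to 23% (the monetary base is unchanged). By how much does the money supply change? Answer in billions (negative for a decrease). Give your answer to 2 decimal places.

₳56.19 billion

Initially m₁ = (1 + 0.4131) / (0.18 + 0.4131) ≈ 2.38257, so M₁ = 2.38257 × 91 ≈ 216.8139 billion.
After the change m₂ = (1 + 0.23) / (0.18 + 0.23) = 3, so M₂ = 3 × 91 = 273 billion.
ΔM = M₂ − M₁ = 273 − 216.8139 = 56.1861 billion.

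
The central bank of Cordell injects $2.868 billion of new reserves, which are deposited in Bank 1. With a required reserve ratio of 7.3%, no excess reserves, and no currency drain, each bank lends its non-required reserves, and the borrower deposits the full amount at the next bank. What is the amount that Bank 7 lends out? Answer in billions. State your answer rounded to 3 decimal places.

$1.687 billion

Each bank lends a fraction (1 − rr) = 0.9270 of the deposit it receives, so Bank 7 receives 2.868·0.9270^6 and lends 2.868·0.9270^7 ≈ 1.6871 billion.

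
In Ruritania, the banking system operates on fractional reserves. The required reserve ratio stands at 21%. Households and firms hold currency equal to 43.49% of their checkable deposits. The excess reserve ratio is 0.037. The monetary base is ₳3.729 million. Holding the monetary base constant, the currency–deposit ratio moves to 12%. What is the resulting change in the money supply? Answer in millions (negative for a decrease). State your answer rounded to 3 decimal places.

Initially m₁ = (1 + 0.4349) / (0.21 + 0.037 + 0.4349) ≈ 2.10427, so M₁ = 2.10427 × 3.729 ≈ 7.8468 million.
After the change m₂ = (1 + 0.12) / (0.21 + 0.037 + 0.12) ≈ 3.05177, so M₂ = 3.05177 × 3.729 ≈ 11.3801 million.
ΔM = M₂ − M₁ = 11.3801 − 7.8468 = 3.5333 million.

₳3.533 million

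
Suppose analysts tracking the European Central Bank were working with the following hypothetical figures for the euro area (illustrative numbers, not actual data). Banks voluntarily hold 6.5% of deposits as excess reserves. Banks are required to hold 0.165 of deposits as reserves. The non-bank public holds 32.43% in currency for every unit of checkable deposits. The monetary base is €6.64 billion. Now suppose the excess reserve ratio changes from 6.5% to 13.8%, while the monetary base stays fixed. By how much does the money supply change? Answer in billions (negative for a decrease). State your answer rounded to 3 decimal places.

-1.846 billion

Initially m₁ = (1 + 0.3243) / (0.165 + 0.065 + 0.3243) ≈ 2.38914, so M₁ = 2.38914 × 6.64 ≈ 15.8639 billion.
After the change m₂ = (1 + 0.3243) / (0.165 + 0.138 + 0.3243) ≈ 2.11111, so M₂ = 2.11111 × 6.64 ≈ 14.0178 billion.
ΔM = M₂ − M₁ = 14.0178 − 15.8639 = -1.8461 billion.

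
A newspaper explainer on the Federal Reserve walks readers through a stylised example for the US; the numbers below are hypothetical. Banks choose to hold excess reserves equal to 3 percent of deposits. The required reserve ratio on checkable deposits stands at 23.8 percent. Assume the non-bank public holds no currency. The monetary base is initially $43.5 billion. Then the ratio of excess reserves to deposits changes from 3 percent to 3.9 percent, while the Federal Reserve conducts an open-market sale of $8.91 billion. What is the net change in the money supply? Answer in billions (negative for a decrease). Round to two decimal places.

-37.44 billion

Before: m₁ = 1 / (0.238 + 0.03) ≈ 3.73134, MB₁ = 43.5, so M₁ = 3.73134 × 43.5 ≈ 162.3133 billion.
After: m₂ = 1 / (0.238 + 0.039) ≈ 3.61011, MB₂ = 43.5 − 8.91 = 34.59, so M₂ = 3.61011 × 34.59 ≈ 124.8737 billion.
ΔM = M₂ − M₁ = 124.8737 − 162.3133 = -37.4396 billion.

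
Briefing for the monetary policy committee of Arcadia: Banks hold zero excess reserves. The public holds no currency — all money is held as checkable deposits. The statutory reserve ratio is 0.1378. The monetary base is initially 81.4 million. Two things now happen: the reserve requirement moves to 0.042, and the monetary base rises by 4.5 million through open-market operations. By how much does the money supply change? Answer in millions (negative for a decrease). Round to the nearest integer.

1455 million

Before: m₁ = 1 / (0.1378) ≈ 7.2569, MB₁ = 81.4, so M₁ = 7.2569 × 81.4 ≈ 590.7117 million.
After: m₂ = 1 / (0.042) ≈ 23.8095, MB₂ = 81.4 + 4.5 = 85.9, so M₂ = 23.8095 × 85.9 ≈ 2045.2361 million.
ΔM = M₂ − M₁ = 2045.2361 − 590.7117 = 1454.5244 million.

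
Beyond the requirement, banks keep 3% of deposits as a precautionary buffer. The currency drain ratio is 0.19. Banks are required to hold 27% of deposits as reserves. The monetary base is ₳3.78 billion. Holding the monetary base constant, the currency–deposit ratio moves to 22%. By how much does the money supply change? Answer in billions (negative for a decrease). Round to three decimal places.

Initially m₁ = (1 + 0.19) / (0.27 + 0.03 + 0.19) ≈ 2.42857, so M₁ = 2.42857 × 3.78 ≈ 9.18 billion.
After the change m₂ = (1 + 0.22) / (0.27 + 0.03 + 0.22) ≈ 2.34615, so M₂ = 2.34615 × 3.78 ≈ 8.8684 billion.
ΔM = M₂ − M₁ = 8.8684 − 9.18 = -0.3116 billion.

-0.312 billion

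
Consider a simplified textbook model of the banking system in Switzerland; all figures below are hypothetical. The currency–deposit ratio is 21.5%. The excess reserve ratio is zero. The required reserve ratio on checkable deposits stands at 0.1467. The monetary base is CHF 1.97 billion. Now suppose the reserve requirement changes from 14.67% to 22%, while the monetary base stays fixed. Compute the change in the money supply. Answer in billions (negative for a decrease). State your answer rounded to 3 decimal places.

-1.115 billion

Initially m₁ = (1 + 0.215) / (0.1467 + 0.215) ≈ 3.35914, so M₁ = 3.35914 × 1.97 ≈ 6.6175 billion.
After the change m₂ = (1 + 0.215) / (0.22 + 0.215) ≈ 2.79310, so M₂ = 2.79310 × 1.97 ≈ 5.5024 billion.
ΔM = M₂ − M₁ = 5.5024 − 6.6175 = -1.1151 billion.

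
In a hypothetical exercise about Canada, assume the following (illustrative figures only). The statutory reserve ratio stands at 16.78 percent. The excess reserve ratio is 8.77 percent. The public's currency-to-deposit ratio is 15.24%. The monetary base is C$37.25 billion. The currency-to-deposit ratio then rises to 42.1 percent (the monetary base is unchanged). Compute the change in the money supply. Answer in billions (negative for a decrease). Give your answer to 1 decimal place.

Initially m₁ = (1 + 0.1524) / (0.1678 + 0.0877 + 0.1524) ≈ 2.8252, so M₁ = 2.8252 × 37.25 = 105.2387 billion.
After the change m₂ = (1 + 0.421) / (0.1678 + 0.0877 + 0.421) ≈ 2.1005, so M₂ = 2.1005 × 37.25 ≈ 78.2436 billion.
ΔM = M₂ − M₁ = 78.2436 − 105.2387 = -26.9951 billion.

-27.0 billion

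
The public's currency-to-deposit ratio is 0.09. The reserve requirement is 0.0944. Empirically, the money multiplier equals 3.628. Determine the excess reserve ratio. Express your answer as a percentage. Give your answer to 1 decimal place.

11.6%

Using m = 3.628. Since m = (1 + c)/(c + rr + e), the denominator satisfies c + rr + e = (1 + c)/m = (1 + 0.09) / 3.628 ≈ 0.300441.
With c = 0.09 and rr = 0.0944, the excess reserve ratio is 0.300441 − 0.09 − 0.0944 = 0.116041.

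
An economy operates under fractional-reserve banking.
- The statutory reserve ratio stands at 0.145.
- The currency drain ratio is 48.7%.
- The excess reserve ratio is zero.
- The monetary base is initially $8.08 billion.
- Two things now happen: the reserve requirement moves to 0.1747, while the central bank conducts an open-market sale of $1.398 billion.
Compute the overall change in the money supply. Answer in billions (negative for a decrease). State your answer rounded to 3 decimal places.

-3.995 billion

Before: m₁ = (1 + 0.487) / (0.145 + 0.487) ≈ 2.35285, MB₁ = 8.08, so M₁ = 2.35285 × 8.08 ≈ 19.011 billion.
After: m₂ = (1 + 0.487) / (0.1747 + 0.487) ≈ 2.24724, MB₂ = 8.08 − 1.398 = 6.682, so M₂ = 2.24724 × 6.682 ≈ 15.0161 billion.
ΔM = M₂ − M₁ = 15.0161 − 19.011 = -3.9949 billion.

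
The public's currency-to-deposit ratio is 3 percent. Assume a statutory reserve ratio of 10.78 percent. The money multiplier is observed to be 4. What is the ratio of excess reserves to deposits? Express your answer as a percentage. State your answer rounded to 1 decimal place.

12.0%

Using m = 4. Since m = (1 + c)/(c + rr + e), the denominator satisfies c + rr + e = (1 + c)/m = (1 + 0.03) / 4 = 0.257500.
With c = 0.03 and rr = 0.1078, the ratio of excess reserves to deposits is 0.257500 − 0.03 − 0.1078 = 0.1197.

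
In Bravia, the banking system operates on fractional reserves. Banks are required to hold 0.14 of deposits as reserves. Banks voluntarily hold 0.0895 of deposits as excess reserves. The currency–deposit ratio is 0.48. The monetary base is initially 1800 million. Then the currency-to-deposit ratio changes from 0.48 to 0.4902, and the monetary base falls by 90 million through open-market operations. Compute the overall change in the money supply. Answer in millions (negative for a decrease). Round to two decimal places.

Before: m₁ = (1 + 0.48) / (0.14 + 0.0895 + 0.48) ≈ 2.0859760, MB₁ = 1800, so M₁ = 2.0859760 × 1800 = 3754.7568 million.
After: m₂ = (1 + 0.4902) / (0.14 + 0.0895 + 0.4902) ≈ 2.0705850, MB₂ = 1800 − 90 = 1710, so M₂ = 2.0705850 × 1710 ≈ 3540.7003 million.
ΔM = M₂ − M₁ = 3540.7003 − 3754.7568 = -214.0565 million.

-214.06 million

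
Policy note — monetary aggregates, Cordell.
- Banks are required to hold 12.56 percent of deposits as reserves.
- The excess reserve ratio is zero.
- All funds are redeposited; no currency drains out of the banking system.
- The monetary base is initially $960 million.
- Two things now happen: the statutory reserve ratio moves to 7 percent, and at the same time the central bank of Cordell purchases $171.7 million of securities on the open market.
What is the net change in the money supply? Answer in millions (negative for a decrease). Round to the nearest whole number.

Before: m₁ = 1 / (0.1256) ≈ 7.96178, MB₁ = 960, so M₁ = 7.96178 × 960 = 7643.3088 million.
After: m₂ = 1 / (0.07) ≈ 14.28571, MB₂ = 960 + 171.7 = 1131.7, so M₂ = 14.28571 × 1131.7 ≈ 16167.138 million.
ΔM = M₂ − M₁ = 16167.138 − 7643.3088 = 8523.8292 million.

$8524 million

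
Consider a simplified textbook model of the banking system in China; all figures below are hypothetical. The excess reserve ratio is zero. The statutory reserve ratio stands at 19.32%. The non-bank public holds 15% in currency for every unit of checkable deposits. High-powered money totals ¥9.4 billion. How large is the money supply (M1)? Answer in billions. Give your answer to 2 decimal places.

The money multiplier is m = (1 + c) / (rr + c) = (1 + 0.15) / (0.1932 + 0.15) ≈ 3.3508.
So M = m × MB = 3.3508 × 9.4 ≈ 31.4975 billion.

¥31.50 billion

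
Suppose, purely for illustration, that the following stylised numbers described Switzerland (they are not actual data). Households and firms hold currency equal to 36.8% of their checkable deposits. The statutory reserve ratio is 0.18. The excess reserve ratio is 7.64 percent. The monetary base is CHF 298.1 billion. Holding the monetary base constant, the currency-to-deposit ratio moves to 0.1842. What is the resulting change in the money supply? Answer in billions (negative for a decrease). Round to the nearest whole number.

CHF 148 billion

Initially m₁ = (1 + 0.368) / (0.18 + 0.0764 + 0.368) ≈ 2.1909, so M₁ = 2.1909 × 298.1 ≈ 653.1073 billion.
After the change m₂ = (1 + 0.1842) / (0.18 + 0.0764 + 0.1842) ≈ 2.6877, so M₂ = 2.6877 × 298.1 ≈ 801.2034 billion.
ΔM = M₂ − M₁ = 801.2034 − 653.1073 = 148.0961 billion.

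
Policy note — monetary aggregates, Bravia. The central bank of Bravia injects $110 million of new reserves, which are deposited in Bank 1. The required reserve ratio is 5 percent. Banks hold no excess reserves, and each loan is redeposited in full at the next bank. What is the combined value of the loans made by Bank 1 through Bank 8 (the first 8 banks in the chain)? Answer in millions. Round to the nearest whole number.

$703 million

Bank i lends (1 − rr)^i of the original deposit: Bank 1 lends 110·0.9500 = 104.5000, Bank 2 lends 110·0.9500² = 99.2750, and so on.
Summing a geometric series: total = 110·[0.9500·(1 − 0.9500^8) / (1 − 0.9500)] ≈ 703.4513 million.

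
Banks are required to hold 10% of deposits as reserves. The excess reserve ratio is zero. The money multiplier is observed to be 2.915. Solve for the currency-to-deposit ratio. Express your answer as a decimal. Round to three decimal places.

Using m = 2.915. From m = (1 + c)/(c + rr + e), rearranging gives 1 + c = m·(c + rr + e), so c·(1 − m) = m·(rr + e) − 1.
Hence c = [m·(rr + e) − 1]/(1 − m) = [2.915 × (0.1 + 0) − 1] / (1 − 2.915) ≈ 0.369974.

0.370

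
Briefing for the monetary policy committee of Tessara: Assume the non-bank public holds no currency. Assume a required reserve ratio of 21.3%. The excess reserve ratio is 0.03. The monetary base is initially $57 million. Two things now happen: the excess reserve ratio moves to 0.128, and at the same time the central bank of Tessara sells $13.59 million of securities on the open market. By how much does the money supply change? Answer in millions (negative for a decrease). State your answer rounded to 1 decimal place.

-107.3 million

Before: m₁ = 1 / (0.213 + 0.03) ≈ 4.1152, MB₁ = 57, so M₁ = 4.1152 × 57 = 234.5664 million.
After: m₂ = 1 / (0.213 + 0.128) ≈ 2.9326, MB₂ = 57 − 13.59 = 43.41, so M₂ = 2.9326 × 43.41 ≈ 127.3042 million.
ΔM = M₂ − M₁ = 127.3042 − 234.5664 = -107.2622 million.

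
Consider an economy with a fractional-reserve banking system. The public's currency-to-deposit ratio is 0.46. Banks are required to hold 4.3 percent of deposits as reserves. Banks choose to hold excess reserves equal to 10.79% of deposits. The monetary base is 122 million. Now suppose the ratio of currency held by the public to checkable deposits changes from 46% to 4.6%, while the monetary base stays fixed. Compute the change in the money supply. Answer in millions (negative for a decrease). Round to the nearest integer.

357 million

Initially m₁ = (1 + 0.46) / (0.043 + 0.1079 + 0.46) ≈ 2.3899, so M₁ = 2.3899 × 122 = 291.5678 million.
After the change m₂ = (1 + 0.046) / (0.043 + 0.1079 + 0.046) ≈ 5.3123, so M₂ = 5.3123 × 122 = 648.1006 million.
ΔM = M₂ − M₁ = 648.1006 − 291.5678 = 356.5328 million.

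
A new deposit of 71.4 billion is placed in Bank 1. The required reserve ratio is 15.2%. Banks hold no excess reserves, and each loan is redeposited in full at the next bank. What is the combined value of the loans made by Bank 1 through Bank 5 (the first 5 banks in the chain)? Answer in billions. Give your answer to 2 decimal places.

223.66 billion

Bank i lends (1 − rr)^i of the original deposit: Bank 1 lends 71.4·0.8480 = 60.5472, Bank 2 lends 71.4·0.8480² ≈ 51.3440, and so on.
Summing a geometric series: total = 71.4·[0.8480·(1 − 0.8480^5) / (1 − 0.8480)] ≈ 223.6623 billion.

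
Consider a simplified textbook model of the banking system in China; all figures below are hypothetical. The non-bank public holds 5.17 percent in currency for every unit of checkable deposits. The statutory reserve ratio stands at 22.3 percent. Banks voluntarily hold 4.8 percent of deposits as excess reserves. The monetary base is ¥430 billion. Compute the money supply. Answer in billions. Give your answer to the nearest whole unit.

The money multiplier is m = (1 + c) / (rr + e + c) = (1 + 0.0517) / (0.223 + 0.048 + 0.0517) ≈ 3.2591.
So M = m × MB = 3.2591 × 430 = 1401.413 billion.

¥1401 billion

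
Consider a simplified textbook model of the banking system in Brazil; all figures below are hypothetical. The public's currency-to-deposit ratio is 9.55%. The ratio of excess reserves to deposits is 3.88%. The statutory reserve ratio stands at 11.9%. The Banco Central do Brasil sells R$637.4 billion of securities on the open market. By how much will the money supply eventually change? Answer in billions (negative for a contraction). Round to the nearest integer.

The money multiplier is m = (1 + c) / (rr + e + c) = (1 + 0.0955) / (0.119 + 0.0388 + 0.0955) ≈ 4.3249.
The sale removes 637.4 billion of base, so ΔM = m × ΔMB = 4.3249 × (−637.4) ≈ -2756.6913 billion.

-2757 billion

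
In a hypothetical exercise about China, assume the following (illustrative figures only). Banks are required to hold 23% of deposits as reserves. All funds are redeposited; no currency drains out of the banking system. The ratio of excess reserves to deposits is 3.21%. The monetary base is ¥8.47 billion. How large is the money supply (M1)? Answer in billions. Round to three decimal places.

The money multiplier is m = 1 / (rr + e) = 1 / (0.23 + 0.0321) ≈ 3.81534.
So M = m × MB = 3.81534 × 8.47 ≈ 32.3159 billion.

¥32.316 billion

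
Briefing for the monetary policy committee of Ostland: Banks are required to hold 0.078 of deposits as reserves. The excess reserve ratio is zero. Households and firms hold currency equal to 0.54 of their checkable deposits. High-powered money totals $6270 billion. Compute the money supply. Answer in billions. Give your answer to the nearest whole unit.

$15624 billion

The money multiplier is m = (1 + c) / (rr + c) = (1 + 0.54) / (0.078 + 0.54) ≈ 2.49191.
So M = m × MB = 2.49191 × 6270 = 15624.2757 billion.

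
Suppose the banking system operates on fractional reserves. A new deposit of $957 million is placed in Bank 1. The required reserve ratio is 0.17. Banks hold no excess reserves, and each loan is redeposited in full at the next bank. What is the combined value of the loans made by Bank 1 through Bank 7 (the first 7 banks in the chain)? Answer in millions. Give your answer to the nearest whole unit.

$3405 million

Bank i lends (1 − rr)^i of the original deposit: Bank 1 lends 957·0.8300 = 794.3100, Bank 2 lends 957·0.8300² = 659.2773, and so on.
Summing a geometric series: total = 957·[0.8300·(1 − 0.8300^7) / (1 − 0.8300)] ≈ 3404.5037 million.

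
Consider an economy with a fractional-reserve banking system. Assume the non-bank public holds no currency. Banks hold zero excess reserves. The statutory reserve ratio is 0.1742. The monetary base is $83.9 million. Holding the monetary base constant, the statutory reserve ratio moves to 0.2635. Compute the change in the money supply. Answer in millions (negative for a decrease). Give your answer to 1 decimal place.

Initially m₁ = 1 / (0.1742) ≈ 5.7405, so M₁ = 5.7405 × 83.9 ≈ 481.628 million.
After the change m₂ = 1 / (0.2635) ≈ 3.7951, so M₂ = 3.7951 × 83.9 ≈ 318.4089 million.
ΔM = M₂ − M₁ = 318.4089 − 481.628 = -163.2191 million.

-163.2 million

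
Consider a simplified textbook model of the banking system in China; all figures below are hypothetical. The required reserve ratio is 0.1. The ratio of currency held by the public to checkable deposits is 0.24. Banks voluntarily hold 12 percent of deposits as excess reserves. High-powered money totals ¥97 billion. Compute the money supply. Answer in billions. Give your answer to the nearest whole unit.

The money multiplier is m = (1 + c) / (rr + e + c) = (1 + 0.24) / (0.1 + 0.12 + 0.24) ≈ 2.6957.
So M = m × MB = 2.6957 × 97 = 261.4829 billion.

¥261 billion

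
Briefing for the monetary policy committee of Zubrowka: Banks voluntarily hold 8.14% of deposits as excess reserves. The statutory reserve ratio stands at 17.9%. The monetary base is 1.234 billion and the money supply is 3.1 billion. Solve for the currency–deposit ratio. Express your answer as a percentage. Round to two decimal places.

Using m = M/MB = 3.1/1.234 ≈ 2.512156. From m = (1 + c)/(c + rr + e), rearranging gives 1 + c = m·(c + rr + e), so c·(1 − m) = m·(rr + e) − 1.
Hence c = [m·(rr + e) − 1]/(1 − m) = [2.512156 × (0.179 + 0.0814) − 1] / (1 − 2.512156) ≈ 0.228703.

22.87%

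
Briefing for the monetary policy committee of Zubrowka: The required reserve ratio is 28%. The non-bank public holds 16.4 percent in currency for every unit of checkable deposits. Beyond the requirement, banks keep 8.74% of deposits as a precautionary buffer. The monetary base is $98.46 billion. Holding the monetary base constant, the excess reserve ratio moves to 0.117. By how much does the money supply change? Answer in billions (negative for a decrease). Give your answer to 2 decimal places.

Initially m₁ = (1 + 0.164) / (0.28 + 0.0874 + 0.164) ≈ 2.19044, so M₁ = 2.19044 × 98.46 ≈ 215.6707 billion.
After the change m₂ = (1 + 0.164) / (0.28 + 0.117 + 0.164) ≈ 2.07487, so M₂ = 2.07487 × 98.46 ≈ 204.2917 billion.
ΔM = M₂ − M₁ = 204.2917 − 215.6707 = -11.379 billion.

-11.38 billion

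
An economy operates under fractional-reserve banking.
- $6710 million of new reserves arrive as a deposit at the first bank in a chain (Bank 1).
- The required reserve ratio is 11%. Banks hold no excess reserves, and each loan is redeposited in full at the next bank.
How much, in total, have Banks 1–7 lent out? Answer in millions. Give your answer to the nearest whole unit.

$30277 million

Bank i lends (1 − rr)^i of the original deposit: Bank 1 lends 6710·0.8900 = 5971.9000, Bank 2 lends 6710·0.8900² = 5314.9910, and so on.
Summing a geometric series: total = 6710·[0.8900·(1 − 0.8900^7) / (1 − 0.8900)] ≈ 30276.8083 million.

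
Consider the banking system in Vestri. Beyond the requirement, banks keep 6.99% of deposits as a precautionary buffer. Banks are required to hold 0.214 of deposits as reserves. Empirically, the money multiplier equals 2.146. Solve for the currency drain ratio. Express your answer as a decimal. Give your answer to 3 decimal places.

0.341

Using m = 2.146. From m = (1 + c)/(c + rr + e), rearranging gives 1 + c = m·(c + rr + e), so c·(1 − m) = m·(rr + e) − 1.
Hence c = [m·(rr + e) − 1]/(1 − m) = [2.146 × (0.214 + 0.0699) − 1] / (1 − 2.146) ≈ 0.340969.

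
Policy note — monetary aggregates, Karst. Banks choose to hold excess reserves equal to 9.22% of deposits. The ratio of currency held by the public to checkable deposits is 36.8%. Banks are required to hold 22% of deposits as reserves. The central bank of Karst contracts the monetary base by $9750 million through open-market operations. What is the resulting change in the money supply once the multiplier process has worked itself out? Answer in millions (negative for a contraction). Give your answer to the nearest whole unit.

The money multiplier is m = (1 + c) / (rr + e + c) = (1 + 0.368) / (0.22 + 0.0922 + 0.368) ≈ 2.01117.
The sale removes 9750 million of base, so ΔM = m × ΔMB = 2.01117 × (−9750) = -19608.9075 million.

-19609 million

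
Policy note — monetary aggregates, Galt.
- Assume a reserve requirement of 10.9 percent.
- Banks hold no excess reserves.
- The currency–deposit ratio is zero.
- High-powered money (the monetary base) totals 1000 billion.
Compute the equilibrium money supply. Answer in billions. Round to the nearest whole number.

With no currency drain or excess reserves, the money multiplier is m = 1/rr = 1/0.109 ≈ 9.1743.
Money supply M = m × MB = 9.1743 × 1000 = 9174.3 billion.

9174 billion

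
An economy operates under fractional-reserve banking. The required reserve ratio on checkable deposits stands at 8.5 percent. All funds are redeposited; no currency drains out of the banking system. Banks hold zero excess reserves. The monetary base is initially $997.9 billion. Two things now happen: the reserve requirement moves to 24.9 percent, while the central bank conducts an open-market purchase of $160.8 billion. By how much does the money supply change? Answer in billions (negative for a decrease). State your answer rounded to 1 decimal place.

-7086.6 billion

Before: m₁ = 1 / (0.085) ≈ 11.764706, MB₁ = 997.9, so M₁ = 11.764706 × 997.9 ≈ 11740.0001 billion.
After: m₂ = 1 / (0.249) ≈ 4.016064, MB₂ = 997.9 + 160.8 = 1158.7, so M₂ = 4.016064 × 1158.7 ≈ 4653.4134 billion.
ΔM = M₂ − M₁ = 4653.4134 − 11740.0001 = -7086.5867 billion.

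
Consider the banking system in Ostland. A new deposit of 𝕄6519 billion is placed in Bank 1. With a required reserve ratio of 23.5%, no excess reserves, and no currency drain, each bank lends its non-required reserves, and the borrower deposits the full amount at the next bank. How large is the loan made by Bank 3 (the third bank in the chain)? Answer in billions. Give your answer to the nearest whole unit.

𝕄2919 billion

Each bank lends a fraction (1 − rr) = 0.7650 of the deposit it receives, so Bank 3 receives 6519·0.7650^2 and lends 6519·0.7650^3 ≈ 2918.5376 billion.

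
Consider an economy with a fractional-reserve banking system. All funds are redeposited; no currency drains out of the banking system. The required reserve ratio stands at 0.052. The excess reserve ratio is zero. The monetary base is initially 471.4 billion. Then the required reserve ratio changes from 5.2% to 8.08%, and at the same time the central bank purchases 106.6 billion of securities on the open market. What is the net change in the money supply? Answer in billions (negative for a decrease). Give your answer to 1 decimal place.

-1911.9 billion

Before: m₁ = 1 / (0.052) ≈ 19.23077, MB₁ = 471.4, so M₁ = 19.23077 × 471.4 ≈ 9065.385 billion.
After: m₂ = 1 / (0.0808) ≈ 12.37624, MB₂ = 471.4 + 106.6 = 578, so M₂ = 12.37624 × 578 ≈ 7153.4667 billion.
ΔM = M₂ − M₁ = 7153.4667 − 9065.385 = -1911.9183 billion.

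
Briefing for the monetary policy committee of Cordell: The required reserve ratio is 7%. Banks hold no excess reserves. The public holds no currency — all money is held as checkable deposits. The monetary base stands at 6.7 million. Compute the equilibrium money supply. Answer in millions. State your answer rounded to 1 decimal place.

95.7 million

With no currency drain or excess reserves, the money multiplier is m = 1/rr = 1/0.07 ≈ 14.2857.
Money supply M = m × MB = 14.2857 × 6.7 ≈ 95.7142 million.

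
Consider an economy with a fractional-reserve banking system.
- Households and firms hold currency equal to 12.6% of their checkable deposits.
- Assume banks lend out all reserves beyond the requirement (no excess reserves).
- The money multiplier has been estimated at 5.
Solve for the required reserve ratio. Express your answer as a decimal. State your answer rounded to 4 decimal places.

0.0992

Using m = 5. Since m = (1 + c)/(c + rr + e), the denominator satisfies c + rr + e = (1 + c)/m = (1 + 0.126) / 5 = 0.225200.
With c = 0.126 and e = 0, the required reserve ratio is 0.225200 − 0.126 − 0 = 0.0992.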